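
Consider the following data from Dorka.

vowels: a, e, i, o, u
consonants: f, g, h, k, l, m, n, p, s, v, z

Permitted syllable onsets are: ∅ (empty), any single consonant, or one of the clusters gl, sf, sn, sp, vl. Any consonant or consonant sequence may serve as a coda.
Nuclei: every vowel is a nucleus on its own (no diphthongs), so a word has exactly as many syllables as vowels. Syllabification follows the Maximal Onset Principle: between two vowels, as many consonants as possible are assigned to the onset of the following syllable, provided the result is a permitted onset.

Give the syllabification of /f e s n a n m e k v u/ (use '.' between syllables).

fe.snan.mek.vu

Nuclei (vowels): e, a, e, u → 4 syllables.
V1 /e/ – V2 /a/: cluster /sn/ — /sn/ is itself a permitted onset, so the whole cluster goes right; preceding coda = ∅.
V2 /a/ – V3 /e/: /nm/; trying suffixes from longest down, /m/ is the first permitted one, so coda /n/ | onset /m/.
V3 /e/ – V4 /u/: cluster /kv/ — the longest permitted-onset suffix is /v/; onset = /v/, preceding coda = /k/.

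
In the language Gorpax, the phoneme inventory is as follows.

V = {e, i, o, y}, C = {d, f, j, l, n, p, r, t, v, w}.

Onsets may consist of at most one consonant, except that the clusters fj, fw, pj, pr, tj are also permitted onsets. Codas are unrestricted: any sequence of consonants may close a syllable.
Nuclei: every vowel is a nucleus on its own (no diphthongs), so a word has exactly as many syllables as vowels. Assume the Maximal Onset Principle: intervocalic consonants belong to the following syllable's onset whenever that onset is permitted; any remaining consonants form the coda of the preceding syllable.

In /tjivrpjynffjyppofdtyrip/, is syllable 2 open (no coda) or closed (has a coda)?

Vowels present: i, y, y, o, y, i; each is a nucleus, giving 6 syllables.
Between /i/ (V1) and /y/ (V2): /vrpj/; trying suffixes from longest down, /pj/ is the first permitted one, so coda /vr/ | onset /pj/.
Between /y/ (V2) and /y/ (V3): /nffj/; trying suffixes from longest down, /fj/ is the first permitted one, so coda /nf/ | onset /fj/.
Between /y/ (V3) and /o/ (V4): /pp/ — longest licit onset from the right is /p/, leaving /p/ as coda.
Between /o/ (V4) and /y/ (V5): /fdt/ — longest licit onset from the right is /t/, leaving /fd/ as coda.
Between /y/ (V5) and /i/ (V6): just /r/ — single C goes to the following onset.
Result: tjivr.pjynf.fjyp.pofd.ty.rip.
Syllable 2 is /pjynf/ with coda /nf/, so it is closed.

closed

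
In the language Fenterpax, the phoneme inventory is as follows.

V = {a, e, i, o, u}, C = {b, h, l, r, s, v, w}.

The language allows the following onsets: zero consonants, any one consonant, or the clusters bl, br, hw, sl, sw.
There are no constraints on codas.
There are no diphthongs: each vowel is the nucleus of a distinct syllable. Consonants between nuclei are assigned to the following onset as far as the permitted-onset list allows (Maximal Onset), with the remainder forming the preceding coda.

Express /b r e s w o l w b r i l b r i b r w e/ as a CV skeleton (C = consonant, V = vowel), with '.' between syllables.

CCV.CCVCC.CCVC.CCVCC.CV

The vowels are e, o, i, i, e — 5 nuclei, so 5 syllables.
V1 /e/ – V2 /o/: cluster /sw/ — /sw/ is itself a permitted onset, so the whole cluster goes right; preceding coda = ∅.
V2 /o/ – V3 /i/: /lwbr/ — longest licit onset from the right is /br/, leaving /lw/ as coda.
V3 /i/ – V4 /i/: /lbr/ — longest licit onset from the right is /br/, leaving /l/ as coda.
V4 /i/ – V5 /e/: cluster /brw/ — the longest permitted-onset suffix is /w/; onset = /w/, preceding coda = /br/.
Result: bre.swolw.bril.bribr.we.
Mapping each syllable to C/V: /bre/ → CCV, /swolw/ → CCVCC, /bril/ → CCVC, /bribr/ → CCVCC, /we/ → CV.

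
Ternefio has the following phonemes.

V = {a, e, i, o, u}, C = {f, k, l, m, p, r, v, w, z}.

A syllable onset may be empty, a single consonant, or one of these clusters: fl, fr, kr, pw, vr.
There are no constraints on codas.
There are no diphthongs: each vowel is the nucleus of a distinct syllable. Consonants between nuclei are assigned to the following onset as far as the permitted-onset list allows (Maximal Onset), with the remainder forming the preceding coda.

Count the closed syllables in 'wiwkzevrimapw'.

The vowels are i, e, i, a — 4 nuclei, so 4 syllables.
V1 /i/ – V2 /e/: /wkz/ splits as /wk/ + /z/ (/z/ is the longest suffix that is a licit onset).
V2 /e/ – V3 /i/: /vr/ is a licit onset in full, so it all attaches to the next syllable.
V3 /i/ – V4 /a/: just /m/ — single C goes to the following onset.
Result: wiwk.ze.vri.mapw.
Classifying each syllable: /wiwk/ (closed), /ze/ (open), /vri/ (open), /mapw/ (closed).
Closed syllables: 2.

2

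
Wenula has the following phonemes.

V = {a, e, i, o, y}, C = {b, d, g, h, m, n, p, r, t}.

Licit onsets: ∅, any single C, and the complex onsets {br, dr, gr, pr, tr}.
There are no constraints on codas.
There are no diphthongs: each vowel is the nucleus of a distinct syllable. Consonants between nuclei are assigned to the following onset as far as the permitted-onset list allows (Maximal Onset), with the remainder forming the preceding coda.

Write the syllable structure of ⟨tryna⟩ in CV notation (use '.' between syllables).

Nuclei (vowels): y, a → 2 syllables.
Between /y/ (V1) and /a/ (V2): just /n/ — single C goes to the following onset.
Syllabification: try.na.
Mapping each syllable to C/V: /try/ → CCV, /na/ → CV.

CCV.CV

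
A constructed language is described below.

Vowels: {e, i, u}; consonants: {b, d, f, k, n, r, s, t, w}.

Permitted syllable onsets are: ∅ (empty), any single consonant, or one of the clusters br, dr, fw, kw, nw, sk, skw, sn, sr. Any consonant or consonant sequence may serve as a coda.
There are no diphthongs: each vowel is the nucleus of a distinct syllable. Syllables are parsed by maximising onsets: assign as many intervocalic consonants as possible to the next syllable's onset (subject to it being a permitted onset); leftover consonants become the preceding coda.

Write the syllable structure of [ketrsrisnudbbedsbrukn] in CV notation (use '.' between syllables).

Nuclei (vowels): e, i, u, e, u → 5 syllables.
/e…i/ gap (V1→V2): /trsr/ — longest licit onset from the right is /sr/, leaving /tr/ as coda.
/i…u/ gap (V2→V3): cluster /sn/ — /sn/ is itself a permitted onset, so the whole cluster goes right; preceding coda = ∅.
/u…e/ gap (V3→V4): /dbb/ splits as /db/ + /b/ (/b/ is the longest suffix that is a licit onset).
/e…u/ gap (V4→V5): /dsbr/ — longest licit onset from the right is /br/, leaving /ds/ as coda.
Result: ketr.sri.snudb.beds.brukn.
Mapping each syllable to C/V: /ketr/ → CVCC, /sri/ → CCV, /snudb/ → CCVCC, /beds/ → CVCC, /brukn/ → CCVCC.

CVCC.CCV.CCVCC.CVCC.CCVCC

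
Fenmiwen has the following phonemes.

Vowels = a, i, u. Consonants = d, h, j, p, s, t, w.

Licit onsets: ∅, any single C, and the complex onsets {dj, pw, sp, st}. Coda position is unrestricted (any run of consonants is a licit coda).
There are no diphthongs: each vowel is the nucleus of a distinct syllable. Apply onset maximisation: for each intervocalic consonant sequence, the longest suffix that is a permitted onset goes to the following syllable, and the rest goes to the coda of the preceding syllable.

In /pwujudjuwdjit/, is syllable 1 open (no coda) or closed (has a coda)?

Nuclei (vowels): u, u, u, i → 4 syllables.
/u…u/ gap (V1→V2): /j/ → onset of the next syllable (single consonants are always licit onsets).
/u…u/ gap (V2→V3): /dj/ — entire cluster is a permitted onset → onset /dj/, coda ∅.
/u…i/ gap (V3→V4): cluster /wdj/ — the longest permitted-onset suffix is /dj/; onset = /dj/, preceding coda = /w/.
So the parse is pwu.ju.djuw.djit.
Syllable 1 is /pwu/; it ends in its nucleus with no coda, so it is open.

open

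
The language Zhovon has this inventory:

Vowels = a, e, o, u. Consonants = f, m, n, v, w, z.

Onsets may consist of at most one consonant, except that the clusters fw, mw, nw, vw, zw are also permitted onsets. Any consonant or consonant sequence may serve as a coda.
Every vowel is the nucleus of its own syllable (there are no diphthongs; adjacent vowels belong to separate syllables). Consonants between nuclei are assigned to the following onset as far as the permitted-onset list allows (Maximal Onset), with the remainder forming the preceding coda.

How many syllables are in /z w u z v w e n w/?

Nuclei (vowels): u, e → 2 syllables.

2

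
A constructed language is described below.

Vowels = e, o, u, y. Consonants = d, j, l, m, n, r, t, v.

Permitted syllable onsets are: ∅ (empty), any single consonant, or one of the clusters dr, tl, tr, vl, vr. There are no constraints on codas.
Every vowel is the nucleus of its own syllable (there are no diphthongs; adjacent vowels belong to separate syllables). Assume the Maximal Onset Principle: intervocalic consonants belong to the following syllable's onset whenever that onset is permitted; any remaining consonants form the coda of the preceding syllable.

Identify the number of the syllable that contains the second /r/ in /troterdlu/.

2

The vowels are o, e, u — 3 nuclei, so 3 syllables.
/o…e/ gap (V1→V2): just /t/ — single C goes to the following onset.
/e…u/ gap (V2→V3): /rdl/ — longest licit onset from the right is /l/, leaving /rd/ as coda.
Putting it together: tro.terd.lu.
The second /r/ is in the coda of syllable 2 (/terd/).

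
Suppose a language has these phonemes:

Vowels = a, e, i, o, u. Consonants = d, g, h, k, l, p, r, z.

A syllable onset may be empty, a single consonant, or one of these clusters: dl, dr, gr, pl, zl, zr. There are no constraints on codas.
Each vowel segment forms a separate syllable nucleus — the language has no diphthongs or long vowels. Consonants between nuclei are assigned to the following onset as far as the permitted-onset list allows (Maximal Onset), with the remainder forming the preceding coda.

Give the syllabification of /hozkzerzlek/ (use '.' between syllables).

hozk.zer.zlek

Nuclei (vowels): o, e, e → 3 syllables.
V1 /o/ – V2 /e/: cluster /zkz/ — the longest permitted-onset suffix is /z/; onset = /z/, preceding coda = /zk/.
V2 /e/ – V3 /e/: /rzl/ splits as /r/ + /zl/ (/zl/ is the longest suffix that is a licit onset).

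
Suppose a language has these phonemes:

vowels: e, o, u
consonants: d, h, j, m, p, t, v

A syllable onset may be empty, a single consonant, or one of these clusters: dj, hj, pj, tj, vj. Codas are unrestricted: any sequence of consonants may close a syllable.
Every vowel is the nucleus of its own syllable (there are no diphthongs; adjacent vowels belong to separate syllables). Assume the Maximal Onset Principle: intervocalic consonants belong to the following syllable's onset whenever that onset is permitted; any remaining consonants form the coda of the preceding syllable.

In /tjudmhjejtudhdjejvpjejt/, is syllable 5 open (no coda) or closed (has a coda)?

closed

Vowels present: u, e, u, e, e; each is a nucleus, giving 5 syllables.
Between /u/ (V1) and /e/ (V2): /dmhj/; trying suffixes from longest down, /hj/ is the first permitted one, so coda /dm/ | onset /hj/.
Between /e/ (V2) and /u/ (V3): /jt/ splits as /j/ + /t/ (/t/ is the longest suffix that is a licit onset).
Between /u/ (V3) and /e/ (V4): /dhdj/ — longest licit onset from the right is /dj/, leaving /dh/ as coda.
Between /e/ (V4) and /e/ (V5): /jvpj/ splits as /jv/ + /pj/ (/pj/ is the longest suffix that is a licit onset).
Result: tjudm.hjej.tudh.djejv.pjejt.
Syllable 5 is /pjejt/ with coda /jt/, so it is closed.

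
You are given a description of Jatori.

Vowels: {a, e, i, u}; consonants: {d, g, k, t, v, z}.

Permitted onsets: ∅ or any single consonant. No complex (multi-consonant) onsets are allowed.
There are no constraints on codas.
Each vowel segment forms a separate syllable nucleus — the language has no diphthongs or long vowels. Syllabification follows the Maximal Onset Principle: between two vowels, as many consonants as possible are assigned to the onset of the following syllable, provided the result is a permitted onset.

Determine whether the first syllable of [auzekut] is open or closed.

Vowels present: a, u, e, u; each is a nucleus, giving 4 syllables.
Between /a/ (V1) and /u/ (V2): no consonants, so the boundary falls immediately after /a/.
Between /u/ (V2) and /e/ (V3): just /z/ — single C goes to the following onset.
Between /e/ (V3) and /u/ (V4): just /k/ — single C goes to the following onset.
So the parse is a.u.ze.kut.
Syllable 1 is /a/; it ends in its nucleus with no coda, so it is open.

open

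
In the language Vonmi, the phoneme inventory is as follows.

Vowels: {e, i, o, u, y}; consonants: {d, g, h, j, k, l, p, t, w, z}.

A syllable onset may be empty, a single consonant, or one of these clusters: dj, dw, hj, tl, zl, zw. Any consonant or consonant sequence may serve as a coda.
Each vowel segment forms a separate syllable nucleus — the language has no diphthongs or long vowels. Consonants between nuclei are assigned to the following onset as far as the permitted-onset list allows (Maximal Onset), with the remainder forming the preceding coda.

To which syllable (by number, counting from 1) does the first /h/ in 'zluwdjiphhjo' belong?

2

The vowels are u, i, o — 3 nuclei, so 3 syllables.
V1 /u/ – V2 /i/: /wdj/ splits as /w/ + /dj/ (/dj/ is the longest suffix that is a licit onset).
V2 /i/ – V3 /o/: /phhj/ splits as /ph/ + /hj/ (/hj/ is the longest suffix that is a licit onset).
Result: zluw.djiph.hjo.
The first /h/ is in the coda of syllable 2 (/djiph/).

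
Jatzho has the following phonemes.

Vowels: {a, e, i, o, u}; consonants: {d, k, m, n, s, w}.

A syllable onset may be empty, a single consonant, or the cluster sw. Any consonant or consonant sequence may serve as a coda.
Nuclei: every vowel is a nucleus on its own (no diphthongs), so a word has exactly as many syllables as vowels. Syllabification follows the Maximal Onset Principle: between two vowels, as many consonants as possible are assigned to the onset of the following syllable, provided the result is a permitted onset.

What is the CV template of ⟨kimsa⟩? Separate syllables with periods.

CVC.CV

The vowels are i, a — 2 nuclei, so 2 syllables.
Between /i/ (V1) and /a/ (V2): /ms/; trying suffixes from longest down, /s/ is the first permitted one, so coda /m/ | onset /s/.
Putting it together: kim.sa.
Mapping each syllable to C/V: /kim/ → CVC, /sa/ → CV.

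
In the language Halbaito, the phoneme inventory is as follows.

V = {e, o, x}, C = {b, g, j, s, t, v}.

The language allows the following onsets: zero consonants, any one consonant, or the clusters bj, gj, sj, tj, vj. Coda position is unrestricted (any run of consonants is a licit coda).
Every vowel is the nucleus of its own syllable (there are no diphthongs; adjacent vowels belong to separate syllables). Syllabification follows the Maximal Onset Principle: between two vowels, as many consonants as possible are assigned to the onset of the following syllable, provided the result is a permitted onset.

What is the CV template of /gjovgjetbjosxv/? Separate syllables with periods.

Vowels present: o, e, o, x; each is a nucleus, giving 4 syllables.
Between /o/ (V1) and /e/ (V2): /vgj/; trying suffixes from longest down, /gj/ is the first permitted one, so coda /v/ | onset /gj/.
Between /e/ (V2) and /o/ (V3): cluster /tbj/ — the longest permitted-onset suffix is /bj/; onset = /bj/, preceding coda = /t/.
Between /o/ (V3) and /x/ (V4): /s/ → onset of the next syllable (single consonants are always licit onsets).
Result: gjov.gjet.bjo.sxv.
Mapping each syllable to C/V: /gjov/ → CCVC, /gjet/ → CCVC, /bjo/ → CCV, /sxv/ → CVC.

CCVC.CCVC.CCV.CVC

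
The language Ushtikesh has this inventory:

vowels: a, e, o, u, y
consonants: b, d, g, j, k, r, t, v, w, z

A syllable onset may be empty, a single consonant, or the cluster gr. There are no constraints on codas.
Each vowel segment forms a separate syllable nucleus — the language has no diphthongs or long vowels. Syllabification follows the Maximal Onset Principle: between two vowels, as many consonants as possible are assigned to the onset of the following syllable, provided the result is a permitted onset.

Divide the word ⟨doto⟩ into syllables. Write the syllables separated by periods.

Vowels present: o, o; each is a nucleus, giving 2 syllables.
Between /o/ (V1) and /o/ (V2): /t/ → onset of the next syllable (single consonants are always licit onsets).

do.to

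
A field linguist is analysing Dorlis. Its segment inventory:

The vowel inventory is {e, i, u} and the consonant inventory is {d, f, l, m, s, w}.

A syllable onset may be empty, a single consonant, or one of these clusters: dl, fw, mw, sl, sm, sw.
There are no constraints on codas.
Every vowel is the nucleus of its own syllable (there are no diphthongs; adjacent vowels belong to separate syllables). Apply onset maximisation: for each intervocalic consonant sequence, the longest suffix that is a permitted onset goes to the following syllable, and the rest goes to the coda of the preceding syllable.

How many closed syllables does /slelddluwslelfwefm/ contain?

Nuclei (vowels): e, u, e, e → 4 syllables.
σ1/σ2 boundary: cluster /lddl/ — the longest permitted-onset suffix is /dl/; onset = /dl/, preceding coda = /ld/.
σ2/σ3 boundary: cluster /wsl/ — the longest permitted-onset suffix is /sl/; onset = /sl/, preceding coda = /w/.
σ3/σ4 boundary: cluster /lfw/ — the longest permitted-onset suffix is /fw/; onset = /fw/, preceding coda = /l/.
Result: sleld.dluw.slel.fwefm.
Classifying each syllable: /sleld/ (closed), /dluw/ (closed), /slel/ (closed), /fwefm/ (closed).
Closed syllables: 4.

4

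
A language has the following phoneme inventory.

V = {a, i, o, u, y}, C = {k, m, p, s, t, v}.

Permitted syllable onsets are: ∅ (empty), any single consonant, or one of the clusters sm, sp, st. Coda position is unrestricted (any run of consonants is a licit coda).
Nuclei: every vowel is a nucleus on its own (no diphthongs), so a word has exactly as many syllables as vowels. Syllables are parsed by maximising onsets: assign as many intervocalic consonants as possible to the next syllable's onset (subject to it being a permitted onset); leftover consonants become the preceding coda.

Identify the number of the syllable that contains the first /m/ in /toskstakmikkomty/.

3

Vowels present: o, a, i, o, y; each is a nucleus, giving 5 syllables.
σ1/σ2 boundary: /skst/ splits as /sk/ + /st/ (/st/ is the longest suffix that is a licit onset).
σ2/σ3 boundary: /km/ splits as /k/ + /m/ (/m/ is the longest suffix that is a licit onset).
σ3/σ4 boundary: /kk/; trying suffixes from longest down, /k/ is the first permitted one, so coda /k/ | onset /k/.
σ4/σ5 boundary: /mt/ splits as /m/ + /t/ (/t/ is the longest suffix that is a licit onset).
Putting it together: tosk.stak.mik.kom.ty.
The first /m/ is in the onset of syllable 3 (/mik/).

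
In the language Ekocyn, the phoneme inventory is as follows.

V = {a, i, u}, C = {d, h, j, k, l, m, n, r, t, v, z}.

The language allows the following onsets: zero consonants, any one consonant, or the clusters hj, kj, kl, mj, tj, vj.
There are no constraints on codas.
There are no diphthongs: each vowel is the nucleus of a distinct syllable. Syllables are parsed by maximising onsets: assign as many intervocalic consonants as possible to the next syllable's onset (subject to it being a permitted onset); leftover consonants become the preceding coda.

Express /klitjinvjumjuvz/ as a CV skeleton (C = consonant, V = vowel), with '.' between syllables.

Vowels present: i, i, u, u; each is a nucleus, giving 4 syllables.
Between /i/ (V1) and /i/ (V2): /tj/ is a licit onset in full, so it all attaches to the next syllable.
Between /i/ (V2) and /u/ (V3): cluster /nvj/ — the longest permitted-onset suffix is /vj/; onset = /vj/, preceding coda = /n/.
Between /u/ (V3) and /u/ (V4): /mj/ is a licit onset in full, so it all attaches to the next syllable.
So the parse is kli.tjin.vju.mjuvz.
Mapping each syllable to C/V: /kli/ → CCV, /tjin/ → CCVC, /vju/ → CCV, /mjuvz/ → CCVCC.

CCV.CCVC.CCV.CCVCC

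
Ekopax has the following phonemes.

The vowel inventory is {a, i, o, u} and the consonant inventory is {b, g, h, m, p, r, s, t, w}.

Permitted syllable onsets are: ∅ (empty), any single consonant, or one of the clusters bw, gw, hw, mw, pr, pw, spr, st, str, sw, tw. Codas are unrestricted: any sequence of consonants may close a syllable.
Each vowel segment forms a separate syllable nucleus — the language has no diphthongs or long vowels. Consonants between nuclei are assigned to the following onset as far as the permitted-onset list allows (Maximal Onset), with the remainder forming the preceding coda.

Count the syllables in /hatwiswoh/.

The vowels are a, i, o — 3 nuclei, so 3 syllables.

3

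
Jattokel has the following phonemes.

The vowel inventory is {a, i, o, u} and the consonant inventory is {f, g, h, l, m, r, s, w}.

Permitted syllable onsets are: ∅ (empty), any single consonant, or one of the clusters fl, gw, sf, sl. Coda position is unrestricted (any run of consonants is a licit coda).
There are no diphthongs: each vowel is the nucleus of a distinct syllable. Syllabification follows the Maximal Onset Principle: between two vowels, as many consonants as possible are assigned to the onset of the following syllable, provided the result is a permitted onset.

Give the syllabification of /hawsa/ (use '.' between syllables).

haw.sa

The vowels are a, a — 2 nuclei, so 2 syllables.
V1 /a/ – V2 /a/: cluster /ws/ — the longest permitted-onset suffix is /s/; onset = /s/, preceding coda = /w/.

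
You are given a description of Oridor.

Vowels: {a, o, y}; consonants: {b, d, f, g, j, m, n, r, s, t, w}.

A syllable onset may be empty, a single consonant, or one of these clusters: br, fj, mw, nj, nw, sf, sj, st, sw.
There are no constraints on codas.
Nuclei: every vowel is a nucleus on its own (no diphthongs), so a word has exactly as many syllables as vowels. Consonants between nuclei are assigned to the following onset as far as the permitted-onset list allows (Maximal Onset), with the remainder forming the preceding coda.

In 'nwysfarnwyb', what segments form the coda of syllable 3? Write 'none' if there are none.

Nuclei (vowels): y, a, y → 3 syllables.
Between /y/ (V1) and /a/ (V2): /sf/ — entire cluster is a permitted onset → onset /sf/, coda ∅.
Between /a/ (V2) and /y/ (V3): cluster /rnw/ — the longest permitted-onset suffix is /nw/; onset = /nw/, preceding coda = /r/.
Putting it together: nwy.sfar.nwyb.
Syllable 3 is /nwyb/: onset /nw/, nucleus /y/, coda /b/.

b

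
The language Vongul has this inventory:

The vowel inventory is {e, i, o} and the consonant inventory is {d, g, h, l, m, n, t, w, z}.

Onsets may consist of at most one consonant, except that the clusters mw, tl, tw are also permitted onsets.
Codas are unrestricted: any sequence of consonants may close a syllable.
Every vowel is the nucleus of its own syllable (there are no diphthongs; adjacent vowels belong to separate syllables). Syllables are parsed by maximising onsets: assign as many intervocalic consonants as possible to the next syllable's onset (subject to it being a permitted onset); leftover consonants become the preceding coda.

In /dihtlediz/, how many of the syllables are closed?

Vowels present: i, e, i; each is a nucleus, giving 3 syllables.
σ1/σ2 boundary: /htl/; trying suffixes from longest down, /tl/ is the first permitted one, so coda /h/ | onset /tl/.
σ2/σ3 boundary: /d/ is a single consonant, so it becomes the next onset.
Putting it together: dih.tle.diz.
Classifying each syllable: /dih/ (closed), /tle/ (open), /diz/ (closed).
Closed syllables: 2.

2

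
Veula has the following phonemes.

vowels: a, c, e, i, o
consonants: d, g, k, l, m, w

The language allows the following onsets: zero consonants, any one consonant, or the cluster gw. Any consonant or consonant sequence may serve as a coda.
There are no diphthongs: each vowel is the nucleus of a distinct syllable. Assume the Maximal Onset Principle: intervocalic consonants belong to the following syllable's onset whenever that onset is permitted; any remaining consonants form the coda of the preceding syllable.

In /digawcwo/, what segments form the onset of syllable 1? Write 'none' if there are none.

Nuclei (vowels): i, a, c, o → 4 syllables.
/i…a/ gap (V1→V2): /g/ is a single consonant, so it becomes the next onset.
/a…c/ gap (V2→V3): /w/ is a single consonant, so it becomes the next onset.
/c…o/ gap (V3→V4): just /w/ — single C goes to the following onset.
Putting it together: di.ga.wc.wo.
Syllable 1 is /di/: onset /d/, nucleus /i/, coda ∅.

d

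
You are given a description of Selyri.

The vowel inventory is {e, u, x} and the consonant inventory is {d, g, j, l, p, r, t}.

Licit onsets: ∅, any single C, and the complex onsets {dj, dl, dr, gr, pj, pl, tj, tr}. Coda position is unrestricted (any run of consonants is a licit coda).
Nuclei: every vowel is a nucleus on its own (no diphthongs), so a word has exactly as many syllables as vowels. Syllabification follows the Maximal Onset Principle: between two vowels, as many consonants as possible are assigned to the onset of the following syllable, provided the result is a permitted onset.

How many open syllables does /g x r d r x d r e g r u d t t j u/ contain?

3

The vowels are x, x, e, u, u — 5 nuclei, so 5 syllables.
σ1/σ2 boundary: /rdr/ — longest licit onset from the right is /dr/, leaving /r/ as coda.
σ2/σ3 boundary: /dr/ — entire cluster is a permitted onset → onset /dr/, coda ∅.
σ3/σ4 boundary: cluster /gr/ — /gr/ is itself a permitted onset, so the whole cluster goes right; preceding coda = ∅.
σ4/σ5 boundary: /dttj/; trying suffixes from longest down, /tj/ is the first permitted one, so coda /dt/ | onset /tj/.
Putting it together: gxr.drx.dre.grudt.tju.
Classifying each syllable: /gxr/ (closed), /drx/ (open), /dre/ (open), /grudt/ (closed), /tju/ (open).
Open syllables: 3.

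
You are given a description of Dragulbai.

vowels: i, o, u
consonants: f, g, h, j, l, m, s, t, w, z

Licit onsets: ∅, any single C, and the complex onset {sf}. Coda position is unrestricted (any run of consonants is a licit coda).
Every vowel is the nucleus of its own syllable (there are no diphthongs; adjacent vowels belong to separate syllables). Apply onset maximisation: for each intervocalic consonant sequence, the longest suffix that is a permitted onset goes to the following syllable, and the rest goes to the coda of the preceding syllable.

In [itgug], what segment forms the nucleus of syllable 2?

The vowels are i, u — 2 nuclei, so 2 syllables.
The second nucleus (vowel 2 from the left) is /u/.

u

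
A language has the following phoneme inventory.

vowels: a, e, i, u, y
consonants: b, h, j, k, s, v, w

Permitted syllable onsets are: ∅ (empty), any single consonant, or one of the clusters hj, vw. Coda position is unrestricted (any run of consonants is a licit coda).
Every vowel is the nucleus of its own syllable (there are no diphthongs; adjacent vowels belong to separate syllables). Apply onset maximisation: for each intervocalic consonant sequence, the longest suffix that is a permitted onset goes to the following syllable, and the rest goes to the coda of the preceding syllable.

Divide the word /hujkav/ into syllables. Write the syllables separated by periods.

huj.kav

Vowels present: u, a; each is a nucleus, giving 2 syllables.
/u…a/ gap (V1→V2): /jk/ — longest licit onset from the right is /k/, leaving /j/ as coda.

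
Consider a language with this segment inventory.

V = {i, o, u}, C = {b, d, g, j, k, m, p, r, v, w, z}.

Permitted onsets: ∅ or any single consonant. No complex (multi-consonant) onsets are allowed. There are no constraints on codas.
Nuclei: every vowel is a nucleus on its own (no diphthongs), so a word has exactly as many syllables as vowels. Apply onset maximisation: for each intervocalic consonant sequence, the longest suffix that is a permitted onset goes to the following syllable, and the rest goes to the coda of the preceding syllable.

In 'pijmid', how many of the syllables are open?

0

Vowels present: i, i; each is a nucleus, giving 2 syllables.
Between /i/ (V1) and /i/ (V2): cluster /jm/ — the longest permitted-onset suffix is /m/; onset = /m/, preceding coda = /j/.
Result: pij.mid.
Classifying each syllable: /pij/ (closed), /mid/ (closed).
Open syllables: 0.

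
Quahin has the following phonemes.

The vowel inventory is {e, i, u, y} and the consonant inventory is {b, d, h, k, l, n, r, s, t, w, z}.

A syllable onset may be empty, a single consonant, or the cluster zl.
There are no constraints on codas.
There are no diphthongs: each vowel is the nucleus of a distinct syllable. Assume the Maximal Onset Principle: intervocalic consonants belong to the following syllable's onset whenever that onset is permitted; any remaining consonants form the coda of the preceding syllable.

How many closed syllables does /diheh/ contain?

1

Nuclei (vowels): i, e → 2 syllables.
σ1/σ2 boundary: /h/ → onset of the next syllable (single consonants are always licit onsets).
Syllabification: di.heh.
Classifying each syllable: /di/ (open), /heh/ (closed).
Closed syllables: 1.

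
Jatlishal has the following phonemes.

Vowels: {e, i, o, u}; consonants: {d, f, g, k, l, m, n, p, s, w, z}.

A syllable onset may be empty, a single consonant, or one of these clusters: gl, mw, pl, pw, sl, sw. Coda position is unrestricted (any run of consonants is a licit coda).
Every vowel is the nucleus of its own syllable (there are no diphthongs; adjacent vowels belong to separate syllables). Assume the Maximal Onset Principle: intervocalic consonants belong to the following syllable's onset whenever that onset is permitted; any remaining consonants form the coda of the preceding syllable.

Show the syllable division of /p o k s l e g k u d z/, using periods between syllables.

pok.sleg.kudz

Vowels present: o, e, u; each is a nucleus, giving 3 syllables.
V1 /o/ – V2 /e/: /ksl/ splits as /k/ + /sl/ (/sl/ is the longest suffix that is a licit onset).
V2 /e/ – V3 /u/: /gk/ splits as /g/ + /k/ (/k/ is the longest suffix that is a licit onset).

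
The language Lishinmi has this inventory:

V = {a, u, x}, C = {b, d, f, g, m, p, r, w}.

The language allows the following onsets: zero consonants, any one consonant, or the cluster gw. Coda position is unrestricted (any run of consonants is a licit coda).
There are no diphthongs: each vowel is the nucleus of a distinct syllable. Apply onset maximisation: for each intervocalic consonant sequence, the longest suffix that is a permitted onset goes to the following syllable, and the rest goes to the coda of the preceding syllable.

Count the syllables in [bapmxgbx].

3

Nuclei (vowels): a, x, x → 3 syllables.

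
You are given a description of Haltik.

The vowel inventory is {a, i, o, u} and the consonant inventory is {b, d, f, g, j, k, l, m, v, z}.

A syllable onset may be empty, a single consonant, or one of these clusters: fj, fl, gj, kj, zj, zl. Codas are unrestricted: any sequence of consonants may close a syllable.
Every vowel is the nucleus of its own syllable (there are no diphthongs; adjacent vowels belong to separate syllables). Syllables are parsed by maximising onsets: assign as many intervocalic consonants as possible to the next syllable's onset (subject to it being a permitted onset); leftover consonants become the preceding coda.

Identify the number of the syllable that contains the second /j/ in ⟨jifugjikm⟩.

3

The vowels are i, u, i — 3 nuclei, so 3 syllables.
Between /i/ (V1) and /u/ (V2): just /f/ — single C goes to the following onset.
Between /u/ (V2) and /i/ (V3): /gj/ is a licit onset in full, so it all attaches to the next syllable.
Result: ji.fu.gjikm.
The second /j/ is in the onset of syllable 3 (/gjikm/).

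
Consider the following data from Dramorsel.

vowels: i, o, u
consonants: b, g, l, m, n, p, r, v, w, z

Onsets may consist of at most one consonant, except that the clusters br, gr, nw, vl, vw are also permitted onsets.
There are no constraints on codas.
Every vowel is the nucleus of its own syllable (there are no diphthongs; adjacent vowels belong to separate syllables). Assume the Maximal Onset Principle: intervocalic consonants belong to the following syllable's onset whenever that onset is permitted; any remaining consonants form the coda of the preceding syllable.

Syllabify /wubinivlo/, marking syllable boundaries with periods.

The vowels are u, i, i, o — 4 nuclei, so 4 syllables.
Between /u/ (V1) and /i/ (V2): /b/ is a single consonant, so it becomes the next onset.
Between /i/ (V2) and /i/ (V3): just /n/ — single C goes to the following onset.
Between /i/ (V3) and /o/ (V4): /vl/ — entire cluster is a permitted onset → onset /vl/, coda ∅.

wu.bi.ni.vlo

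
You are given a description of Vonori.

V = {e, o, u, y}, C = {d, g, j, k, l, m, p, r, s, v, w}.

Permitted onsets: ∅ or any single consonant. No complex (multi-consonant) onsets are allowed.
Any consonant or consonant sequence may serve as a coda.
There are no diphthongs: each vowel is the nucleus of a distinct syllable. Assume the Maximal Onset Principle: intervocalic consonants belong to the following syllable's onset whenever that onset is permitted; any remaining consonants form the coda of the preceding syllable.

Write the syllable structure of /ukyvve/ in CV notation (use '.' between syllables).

V.CVC.CV

Nuclei (vowels): u, y, e → 3 syllables.
σ1/σ2 boundary: /k/ is a single consonant, so it becomes the next onset.
σ2/σ3 boundary: /vv/ — longest licit onset from the right is /v/, leaving /v/ as coda.
Syllabification: u.kyv.ve.
Mapping each syllable to C/V: /u/ → V, /kyv/ → CVC, /ve/ → CV.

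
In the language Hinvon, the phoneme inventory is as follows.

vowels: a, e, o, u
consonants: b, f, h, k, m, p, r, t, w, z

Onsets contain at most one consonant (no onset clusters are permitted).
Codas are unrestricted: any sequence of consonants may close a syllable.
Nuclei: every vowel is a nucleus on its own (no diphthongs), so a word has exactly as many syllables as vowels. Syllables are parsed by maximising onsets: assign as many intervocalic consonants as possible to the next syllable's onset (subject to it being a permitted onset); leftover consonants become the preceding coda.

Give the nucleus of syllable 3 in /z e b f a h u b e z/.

The vowels are e, a, u, e — 4 nuclei, so 4 syllables.
The third nucleus (vowel 3 from the left) is /u/.

u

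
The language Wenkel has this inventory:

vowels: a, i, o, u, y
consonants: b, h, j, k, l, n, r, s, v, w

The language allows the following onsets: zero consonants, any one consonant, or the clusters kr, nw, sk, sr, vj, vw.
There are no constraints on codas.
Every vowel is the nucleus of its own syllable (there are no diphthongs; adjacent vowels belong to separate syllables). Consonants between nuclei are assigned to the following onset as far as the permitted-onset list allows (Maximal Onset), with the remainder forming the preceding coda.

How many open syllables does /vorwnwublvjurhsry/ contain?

Nuclei (vowels): o, u, u, y → 4 syllables.
V1 /o/ – V2 /u/: /rwnw/; trying suffixes from longest down, /nw/ is the first permitted one, so coda /rw/ | onset /nw/.
V2 /u/ – V3 /u/: /blvj/ — longest licit onset from the right is /vj/, leaving /bl/ as coda.
V3 /u/ – V4 /y/: /rhsr/ — longest licit onset from the right is /sr/, leaving /rh/ as coda.
Putting it together: vorw.nwubl.vjurh.sry.
Classifying each syllable: /vorw/ (closed), /nwubl/ (closed), /vjurh/ (closed), /sry/ (open).
Open syllables: 1.

1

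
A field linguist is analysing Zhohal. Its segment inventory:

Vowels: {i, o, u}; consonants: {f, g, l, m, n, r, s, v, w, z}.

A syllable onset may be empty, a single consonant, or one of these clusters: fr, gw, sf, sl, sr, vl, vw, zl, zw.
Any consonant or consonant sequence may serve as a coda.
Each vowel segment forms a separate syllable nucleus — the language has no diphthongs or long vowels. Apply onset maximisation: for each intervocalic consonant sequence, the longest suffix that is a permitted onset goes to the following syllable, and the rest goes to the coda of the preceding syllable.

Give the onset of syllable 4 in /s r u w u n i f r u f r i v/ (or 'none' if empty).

fr

The vowels are u, u, i, u, i — 5 nuclei, so 5 syllables.
/u…u/ gap (V1→V2): /w/ → onset of the next syllable (single consonants are always licit onsets).
/u…i/ gap (V2→V3): just /n/ — single C goes to the following onset.
/i…u/ gap (V3→V4): /fr/ is a licit onset in full, so it all attaches to the next syllable.
/u…i/ gap (V4→V5): /fr/ — entire cluster is a permitted onset → onset /fr/, coda ∅.
Result: sru.wu.ni.fru.friv.
Syllable 4 is /fru/: onset /fr/, nucleus /u/, coda ∅.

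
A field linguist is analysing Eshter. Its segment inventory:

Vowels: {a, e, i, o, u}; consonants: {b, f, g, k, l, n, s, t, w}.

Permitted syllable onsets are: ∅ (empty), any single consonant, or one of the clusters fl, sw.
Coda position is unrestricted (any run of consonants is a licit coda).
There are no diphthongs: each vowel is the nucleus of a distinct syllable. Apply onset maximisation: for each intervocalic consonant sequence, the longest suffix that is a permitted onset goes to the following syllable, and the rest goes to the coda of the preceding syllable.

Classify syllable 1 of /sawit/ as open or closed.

Vowels present: a, i; each is a nucleus, giving 2 syllables.
Between /a/ (V1) and /i/ (V2): /w/ → onset of the next syllable (single consonants are always licit onsets).
So the parse is sa.wit.
Syllable 1 is /sa/; it ends in its nucleus with no coda, so it is open.

open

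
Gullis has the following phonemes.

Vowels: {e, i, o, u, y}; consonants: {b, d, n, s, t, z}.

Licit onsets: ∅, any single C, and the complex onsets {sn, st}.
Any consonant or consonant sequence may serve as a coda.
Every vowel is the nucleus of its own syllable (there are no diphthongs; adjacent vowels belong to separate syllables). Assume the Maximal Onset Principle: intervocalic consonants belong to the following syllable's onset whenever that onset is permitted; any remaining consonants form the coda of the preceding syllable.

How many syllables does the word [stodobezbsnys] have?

4

Nuclei (vowels): o, o, e, y → 4 syllables.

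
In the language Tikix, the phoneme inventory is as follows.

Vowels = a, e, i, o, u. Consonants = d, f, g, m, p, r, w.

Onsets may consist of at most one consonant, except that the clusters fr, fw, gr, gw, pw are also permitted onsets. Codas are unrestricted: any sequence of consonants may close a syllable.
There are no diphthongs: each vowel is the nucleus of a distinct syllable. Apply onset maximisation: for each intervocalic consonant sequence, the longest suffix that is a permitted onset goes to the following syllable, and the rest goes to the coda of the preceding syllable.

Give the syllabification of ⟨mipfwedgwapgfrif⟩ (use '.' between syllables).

Nuclei (vowels): i, e, a, i → 4 syllables.
V1 /i/ – V2 /e/: cluster /pfw/ — the longest permitted-onset suffix is /fw/; onset = /fw/, preceding coda = /p/.
V2 /e/ – V3 /a/: /dgw/ splits as /d/ + /gw/ (/gw/ is the longest suffix that is a licit onset).
V3 /a/ – V4 /i/: cluster /pgfr/ — the longest permitted-onset suffix is /fr/; onset = /fr/, preceding coda = /pg/.

mip.fwed.gwapg.frif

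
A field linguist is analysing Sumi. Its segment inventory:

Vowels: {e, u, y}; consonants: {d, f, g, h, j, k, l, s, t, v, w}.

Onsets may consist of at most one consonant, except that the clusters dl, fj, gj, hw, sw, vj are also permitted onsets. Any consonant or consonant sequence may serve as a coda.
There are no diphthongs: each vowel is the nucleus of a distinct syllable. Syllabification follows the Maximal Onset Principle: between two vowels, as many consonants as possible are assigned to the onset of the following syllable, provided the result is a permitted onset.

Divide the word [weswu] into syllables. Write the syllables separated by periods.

we.swu

The vowels are e, u — 2 nuclei, so 2 syllables.
Between /e/ (V1) and /u/ (V2): /sw/ — entire cluster is a permitted onset → onset /sw/, coda ∅.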